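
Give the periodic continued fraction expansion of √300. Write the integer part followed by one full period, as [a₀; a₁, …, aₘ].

a₀ = ⌊√300⌋ = 17.
With m₀=0, d₀=1 and mₖ₊₁ = dₖaₖ − mₖ, dₖ₊₁ = (n − mₖ₊₁²)/dₖ, aₖ₊₁ = ⌊(a₀+mₖ₊₁)/dₖ₊₁⌋:
  k=1: m=17, d=11, a=3
  k=2: m=16, d=4, a=8
  k=3: m=16, d=11, a=3
  k=4: m=17, d=1, a=34
d=1 and a=2a₀=34 at k=4, so the next step gives (m, d) = (17, 11) again — its k=1 value — and the period has length 4.

[17; 3, 8, 3, 34]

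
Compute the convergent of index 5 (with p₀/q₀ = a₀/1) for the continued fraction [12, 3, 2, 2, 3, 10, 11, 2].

Using pₖ = aₖpₖ₋₁ + pₖ₋₂, qₖ = aₖqₖ₋₁ + qₖ₋₂ (with p₋₁=1, p₋₂=0, q₋₁=0, q₋₂=1):
  k=0: a=12, p=12, q=1
  k=1: a=3, p=37, q=3
  k=2: a=2, p=86, q=7
  k=3: a=2, p=209, q=17
  k=4: a=3, p=713, q=58
  k=5: a=10, p=7339, q=597

7339/597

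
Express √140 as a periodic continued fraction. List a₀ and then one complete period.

[11; 1, 4, 1, 22]

a₀ = ⌊√140⌋ = 11.
With m₀=0, d₀=1 and mₖ₊₁ = dₖaₖ − mₖ, dₖ₊₁ = (n − mₖ₊₁²)/dₖ, aₖ₊₁ = ⌊(a₀+mₖ₊₁)/dₖ₊₁⌋:
  k=1: m=11, d=19, a=1
  k=2: m=8, d=4, a=4
  k=3: m=8, d=19, a=1
  k=4: m=11, d=1, a=22
d=1 and a=2a₀=22 at k=4, so the next step gives (m, d) = (11, 19) again — its k=1 value — and the period has length 4.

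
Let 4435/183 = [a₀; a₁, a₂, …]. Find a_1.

4

4435 = 24·183 + 43   →  a_0 = 24
183 = 4·43 + 11   →  a_1 = 4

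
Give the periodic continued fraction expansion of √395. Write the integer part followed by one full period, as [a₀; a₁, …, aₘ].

a₀ = ⌊√395⌋ = 19.
With m₀=0, d₀=1 and mₖ₊₁ = dₖaₖ − mₖ, dₖ₊₁ = (n − mₖ₊₁²)/dₖ, aₖ₊₁ = ⌊(a₀+mₖ₊₁)/dₖ₊₁⌋:
  k=1: m=19, d=34, a=1
  k=2: m=15, d=5, a=6
  k=3: m=15, d=34, a=1
  k=4: m=19, d=1, a=38
d=1 and a=2a₀=38 at k=4, so the next step gives (m, d) = (19, 34) again — its k=1 value — and the period has length 4.

[19; 1, 6, 1, 38]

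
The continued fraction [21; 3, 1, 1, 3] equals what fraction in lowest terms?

532/25

Fold from the inside: start with 3/1.
  1 + 1/3 = 4/3
  1 + 3/4 = 7/4
  3 + 4/7 = 25/7
  21 + 7/25 = 532/25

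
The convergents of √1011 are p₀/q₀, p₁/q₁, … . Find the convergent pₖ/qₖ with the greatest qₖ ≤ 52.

1558/49

√1011 = [31; 1, 3, 1, 9, 1, 3, 1, 62, …] (period length 8).
Convergents:
  p_0/q_0 = 31/1
  p_1/q_1 = 32/1
  p_2/q_2 = 127/4
  p_3/q_3 = 159/5
  p_4/q_4 = 1558/49
  p_5/q_5 = 1717/54
q_4 = 49 ≤ 52 < 54 = q_5, so the answer is 1558/49.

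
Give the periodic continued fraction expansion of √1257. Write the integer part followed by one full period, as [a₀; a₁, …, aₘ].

a₀ = ⌊√1257⌋ = 35.

[35; 2, 4, 1, 22, 1, 4, 2, 70]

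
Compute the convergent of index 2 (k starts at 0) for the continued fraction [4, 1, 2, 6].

Using pₖ = aₖpₖ₋₁ + pₖ₋₂, qₖ = aₖqₖ₋₁ + qₖ₋₂ (with p₋₁=1, p₋₂=0, q₋₁=0, q₋₂=1):
  k=0: a=4, p=4, q=1
  k=1: a=1, p=5, q=1
  k=2: a=2, p=14, q=3

14/3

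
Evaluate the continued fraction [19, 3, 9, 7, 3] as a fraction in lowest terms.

12076/625

Using pₖ = aₖpₖ₋₁ + pₖ₋₂ and qₖ = aₖqₖ₋₁ + qₖ₋₂:
  k=0: a=19, p=19, q=1
  k=1: a=3, p=58, q=3
  k=2: a=9, p=541, q=28
  k=3: a=7, p=3845, q=199
  k=4: a=3, p=12076, q=625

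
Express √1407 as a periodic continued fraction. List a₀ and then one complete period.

a₀ = ⌊√1407⌋ = 37.
With m₀=0, d₀=1 and mₖ₊₁ = dₖaₖ − mₖ, dₖ₊₁ = (n − mₖ₊₁²)/dₖ, aₖ₊₁ = ⌊(a₀+mₖ₊₁)/dₖ₊₁⌋:
  k=1: m=37, d=38, a=1
  k=2: m=1, d=37, a=1
  k=3: m=36, d=3, a=24
  k=4: m=36, d=37, a=1
  k=5: m=1, d=38, a=1
  k=6: m=37, d=1, a=74
d=1 and a=2a₀=74 at k=6, so the next step gives (m, d) = (37, 38) again — its k=1 value — and the period has length 6.

[37; 1, 1, 24, 1, 1, 74]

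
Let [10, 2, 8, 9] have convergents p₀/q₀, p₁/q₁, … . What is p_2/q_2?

178/17

Using pₖ = aₖpₖ₋₁ + pₖ₋₂, qₖ = aₖqₖ₋₁ + qₖ₋₂ (with p₋₁=1, p₋₂=0, q₋₁=0, q₋₂=1):
  k=0: a=10, p=10, q=1
  k=1: a=2, p=21, q=2
  k=2: a=8, p=178, q=17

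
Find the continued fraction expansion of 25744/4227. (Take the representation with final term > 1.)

25744 = 6·4227 + 382
4227 = 11·382 + 25
382 = 15·25 + 7
25 = 3·7 + 4
7 = 1·4 + 3
4 = 1·3 + 1
3 = 3·1 + 0  (stop)
So 25744/4227 = [6; 11, 15, 3, 1, 1, 3].

[6; 11, 15, 3, 1, 1, 3]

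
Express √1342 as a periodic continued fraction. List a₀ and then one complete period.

[36; 1, 1, 1, 2, 1, 1, 1, 72]

a₀ = ⌊√1342⌋ = 36.
With m₀=0, d₀=1 and mₖ₊₁ = dₖaₖ − mₖ, dₖ₊₁ = (n − mₖ₊₁²)/dₖ, aₖ₊₁ = ⌊(a₀+mₖ₊₁)/dₖ₊₁⌋:
  k=1: m=36, d=46, a=1
  k=2: m=10, d=27, a=1
  k=3: m=17, d=39, a=1
  k=4: m=22, d=22, a=2
  k=5: m=22, d=39, a=1
  k=6: m=17, d=27, a=1
  k=7: m=10, d=46, a=1
  k=8: m=36, d=1, a=72
d=1 and a=2a₀=72 at k=8, so the next step gives (m, d) = (36, 46) again — its k=1 value — and the period has length 8.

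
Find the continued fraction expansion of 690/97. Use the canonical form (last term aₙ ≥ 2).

[7; 8, 1, 4, 2]

690 = 7*97 + 11
97 = 8*11 + 9
11 = 1*9 + 2
9 = 4*2 + 1
2 = 2*1 + 0  (stop)
So 690/97 = [7; 8, 1, 4, 2].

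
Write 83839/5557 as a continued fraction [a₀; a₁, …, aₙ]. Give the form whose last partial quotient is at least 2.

[15; 11, 2, 12, 1, 17]

83839 = 15×5557 + 484
5557 = 11×484 + 233
484 = 2×233 + 18
233 = 12×18 + 17
18 = 1×17 + 1
17 = 17×1 + 0  (stop)
So 83839/5557 = [15; 11, 2, 12, 1, 17].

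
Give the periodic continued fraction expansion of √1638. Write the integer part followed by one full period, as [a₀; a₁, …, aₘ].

a₀ = ⌊√1638⌋ = 40.

[40; 2, 8, 2, 80]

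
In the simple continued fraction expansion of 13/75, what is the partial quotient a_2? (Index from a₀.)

1

13 = 0·75 + 13   →  a_0 = 0
75 = 5·13 + 10   →  a_1 = 5
13 = 1·10 + 3   →  a_2 = 1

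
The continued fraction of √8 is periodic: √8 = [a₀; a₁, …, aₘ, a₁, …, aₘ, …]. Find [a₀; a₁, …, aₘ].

a₀ = ⌊√8⌋ = 2.

[2; 1, 4]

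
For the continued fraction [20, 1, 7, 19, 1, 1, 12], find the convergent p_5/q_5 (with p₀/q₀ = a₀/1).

Using pₖ = aₖpₖ₋₁ + pₖ₋₂, qₖ = aₖqₖ₋₁ + qₖ₋₂ (with p₋₁=1, p₋₂=0, q₋₁=0, q₋₂=1):
  k=0: a=20, p=20, q=1
  k=1: a=1, p=21, q=1
  k=2: a=7, p=167, q=8
  k=3: a=19, p=3194, q=153
  k=4: a=1, p=3361, q=161
  k=5: a=1, p=6555, q=314

6555/314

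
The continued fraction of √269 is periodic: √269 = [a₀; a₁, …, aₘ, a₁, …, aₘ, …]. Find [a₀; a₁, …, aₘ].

[16; 2, 2, 32]

a₀ = ⌊√269⌋ = 16.
With m₀=0, d₀=1 and mₖ₊₁ = dₖaₖ − mₖ, dₖ₊₁ = (n − mₖ₊₁²)/dₖ, aₖ₊₁ = ⌊(a₀+mₖ₊₁)/dₖ₊₁⌋:
  k=1: m=16, d=13, a=2
  k=2: m=10, d=13, a=2
  k=3: m=16, d=1, a=32
d=1 and a=2a₀=32 at k=3, so the next step gives (m, d) = (16, 13) again — its k=1 value — and the period has length 3.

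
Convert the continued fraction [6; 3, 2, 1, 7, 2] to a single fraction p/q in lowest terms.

Using pₖ = aₖpₖ₋₁ + pₖ₋₂ and qₖ = aₖqₖ₋₁ + qₖ₋₂:
  k=0: a=6, p=6, q=1
  k=1: a=3, p=19, q=3
  k=2: a=2, p=44, q=7
  k=3: a=1, p=63, q=10
  k=4: a=7, p=485, q=77
  k=5: a=2, p=1033, q=164

1033/164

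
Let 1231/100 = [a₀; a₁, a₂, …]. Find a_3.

2

1231 = 12·100 + 31   →  a_0 = 12
100 = 3·31 + 7   →  a_1 = 3
31 = 4·7 + 3   →  a_2 = 4
7 = 2·3 + 1   →  a_3 = 2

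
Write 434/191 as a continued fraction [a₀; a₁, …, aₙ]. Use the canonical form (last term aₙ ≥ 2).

[2; 3, 1, 2, 17]

434 = 2·191 + 52
191 = 3·52 + 35
52 = 1·35 + 17
35 = 2·17 + 1
17 = 17·1 + 0  (stop)
So 434/191 = [2; 3, 1, 2, 17].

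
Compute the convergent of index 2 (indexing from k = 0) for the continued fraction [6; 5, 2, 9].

68/11

Using pₖ = aₖpₖ₋₁ + pₖ₋₂, qₖ = aₖqₖ₋₁ + qₖ₋₂ (with p₋₁=1, p₋₂=0, q₋₁=0, q₋₂=1):
  k=0: a=6, p=6, q=1
  k=1: a=5, p=31, q=5
  k=2: a=2, p=68, q=11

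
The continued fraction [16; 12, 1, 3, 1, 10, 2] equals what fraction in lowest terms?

23249/1446

Using pₖ = aₖpₖ₋₁ + pₖ₋₂ and qₖ = aₖqₖ₋₁ + qₖ₋₂:
  k=0: a=16, p=16, q=1
  k=1: a=12, p=193, q=12
  k=2: a=1, p=209, q=13
  k=3: a=3, p=820, q=51
  k=4: a=1, p=1029, q=64
  k=5: a=10, p=11110, q=691
  k=6: a=2, p=23249, q=1446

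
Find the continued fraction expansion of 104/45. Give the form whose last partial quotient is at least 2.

104 = 2*45 + 14
45 = 3*14 + 3
14 = 4*3 + 2
3 = 1*2 + 1
2 = 2*1 + 0  (stop)
So 104/45 = [2; 3, 4, 1, 2].

[2; 3, 4, 1, 2]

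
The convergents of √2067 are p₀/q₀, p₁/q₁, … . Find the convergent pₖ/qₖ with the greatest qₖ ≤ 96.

√2067 = [45; 2, 6, 2, 90, …] (period length 4).
Convergents:
  p_0/q_0 = 45/1
  p_1/q_1 = 91/2
  p_2/q_2 = 591/13
  p_3/q_3 = 1273/28
  p_4/q_4 = 115161/2533
q_3 = 28 ≤ 96 < 2533 = q_4, so the answer is 1273/28.

1273/28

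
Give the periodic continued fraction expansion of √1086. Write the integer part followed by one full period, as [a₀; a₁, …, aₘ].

a₀ = ⌊√1086⌋ = 32.
With m₀=0, d₀=1 and mₖ₊₁ = dₖaₖ − mₖ, dₖ₊₁ = (n − mₖ₊₁²)/dₖ, aₖ₊₁ = ⌊(a₀+mₖ₊₁)/dₖ₊₁⌋:
  k=1: m=32, d=62, a=1
  k=2: m=30, d=3, a=20
  k=3: m=30, d=62, a=1
  k=4: m=32, d=1, a=64
d=1 and a=2a₀=64 at k=4, so the next step gives (m, d) = (32, 62) again — its k=1 value — and the period has length 4.

[32; 1, 20, 1, 64]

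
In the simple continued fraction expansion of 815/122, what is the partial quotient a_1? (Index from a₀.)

1

815 = 6·122 + 83   →  a_0 = 6
122 = 1·83 + 39   →  a_1 = 1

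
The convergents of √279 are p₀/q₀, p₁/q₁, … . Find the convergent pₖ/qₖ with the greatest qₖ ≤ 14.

167/10

√279 = [16; 1, 2, 2, 1, 2, 2, 1, 32, …] (period length 8).
Convergents:
  p_0/q_0 = 16/1
  p_1/q_1 = 17/1
  p_2/q_2 = 50/3
  p_3/q_3 = 117/7
  p_4/q_4 = 167/10
  p_5/q_5 = 451/27
q_4 = 10 ≤ 14 < 27 = q_5, so the answer is 167/10.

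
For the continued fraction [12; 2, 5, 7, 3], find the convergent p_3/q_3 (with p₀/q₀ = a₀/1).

Using pₖ = aₖpₖ₋₁ + pₖ₋₂, qₖ = aₖqₖ₋₁ + qₖ₋₂ (with p₋₁=1, p₋₂=0, q₋₁=0, q₋₂=1):
  k=0: a=12, p=12, q=1
  k=1: a=2, p=25, q=2
  k=2: a=5, p=137, q=11
  k=3: a=7, p=984, q=79

984/79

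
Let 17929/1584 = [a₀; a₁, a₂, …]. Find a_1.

3

17929 = 11·1584 + 505   →  a_0 = 11
1584 = 3·505 + 69   →  a_1 = 3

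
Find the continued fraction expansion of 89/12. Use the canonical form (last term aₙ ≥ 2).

[7; 2, 2, 2]

89 = 7×12 + 5
12 = 2×5 + 2
5 = 2×2 + 1
2 = 2×1 + 0  (stop)
So 89/12 = [7; 2, 2, 2].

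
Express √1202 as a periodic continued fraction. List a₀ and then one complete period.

[34; 1, 2, 34, 2, 1, 68]

a₀ = ⌊√1202⌋ = 34.
With m₀=0, d₀=1 and mₖ₊₁ = dₖaₖ − mₖ, dₖ₊₁ = (n − mₖ₊₁²)/dₖ, aₖ₊₁ = ⌊(a₀+mₖ₊₁)/dₖ₊₁⌋:
  k=1: m=34, d=46, a=1
  k=2: m=12, d=23, a=2
  k=3: m=34, d=2, a=34
  k=4: m=34, d=23, a=2
  k=5: m=12, d=46, a=1
  k=6: m=34, d=1, a=68
d=1 and a=2a₀=68 at k=6, so the next step gives (m, d) = (34, 46) again — its k=1 value — and the period has length 6.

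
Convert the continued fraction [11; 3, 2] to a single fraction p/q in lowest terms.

79/7

Fold from the inside: start with 2/1.
  3 + 1/2 = 7/2
  11 + 2/7 = 79/7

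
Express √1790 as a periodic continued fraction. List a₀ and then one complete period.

a₀ = ⌊√1790⌋ = 42.
With m₀=0, d₀=1 and mₖ₊₁ = dₖaₖ − mₖ, dₖ₊₁ = (n − mₖ₊₁²)/dₖ, aₖ₊₁ = ⌊(a₀+mₖ₊₁)/dₖ₊₁⌋:
  k=1: m=42, d=26, a=3
  k=2: m=36, d=19, a=4
  k=3: m=40, d=10, a=8
  k=4: m=40, d=19, a=4
  k=5: m=36, d=26, a=3
  k=6: m=42, d=1, a=84
d=1 and a=2a₀=84 at k=6, so the next step gives (m, d) = (42, 26) again — its k=1 value — and the period has length 6.

[42; 3, 4, 8, 4, 3, 84]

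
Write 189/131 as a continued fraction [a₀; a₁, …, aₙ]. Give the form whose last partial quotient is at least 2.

[1; 2, 3, 1, 6, 2]

189 = 1*131 + 58
131 = 2*58 + 15
58 = 3*15 + 13
15 = 1*13 + 2
13 = 6*2 + 1
2 = 2*1 + 0  (stop)
So 189/131 = [1; 2, 3, 1, 6, 2].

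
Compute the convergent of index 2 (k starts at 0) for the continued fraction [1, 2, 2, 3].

7/5

Using pₖ = aₖpₖ₋₁ + pₖ₋₂, qₖ = aₖqₖ₋₁ + qₖ₋₂ (with p₋₁=1, p₋₂=0, q₋₁=0, q₋₂=1):
  k=0: a=1, p=1, q=1
  k=1: a=2, p=3, q=2
  k=2: a=2, p=7, q=5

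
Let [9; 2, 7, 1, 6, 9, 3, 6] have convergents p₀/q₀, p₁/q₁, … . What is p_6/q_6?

31507/3327

Using pₖ = aₖpₖ₋₁ + pₖ₋₂, qₖ = aₖqₖ₋₁ + qₖ₋₂ (with p₋₁=1, p₋₂=0, q₋₁=0, q₋₂=1):
  k=0: a=9, p=9, q=1
  k=1: a=2, p=19, q=2
  k=2: a=7, p=142, q=15
  k=3: a=1, p=161, q=17
  k=4: a=6, p=1108, q=117
  k=5: a=9, p=10133, q=1070
  k=6: a=3, p=31507, q=3327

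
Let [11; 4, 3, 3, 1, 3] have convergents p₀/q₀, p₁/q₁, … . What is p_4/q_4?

629/56

Using pₖ = aₖpₖ₋₁ + pₖ₋₂, qₖ = aₖqₖ₋₁ + qₖ₋₂ (with p₋₁=1, p₋₂=0, q₋₁=0, q₋₂=1):
  k=0: a=11, p=11, q=1
  k=1: a=4, p=45, q=4
  k=2: a=3, p=146, q=13
  k=3: a=3, p=483, q=43
  k=4: a=1, p=629, q=56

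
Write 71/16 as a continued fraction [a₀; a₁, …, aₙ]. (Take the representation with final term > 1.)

71 = 4×16 + 7
16 = 2×7 + 2
7 = 3×2 + 1
2 = 2×1 + 0  (stop)
So 71/16 = [4; 2, 3, 2].

[4; 2, 3, 2]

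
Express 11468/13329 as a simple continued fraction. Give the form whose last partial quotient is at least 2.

[0; 1, 6, 6, 6, 6, 8]

11468 = 0×13329 + 11468
13329 = 1×11468 + 1861
11468 = 6×1861 + 302
1861 = 6×302 + 49
302 = 6×49 + 8
49 = 6×8 + 1
8 = 8×1 + 0  (stop)
So 11468/13329 = [0; 1, 6, 6, 6, 6, 8].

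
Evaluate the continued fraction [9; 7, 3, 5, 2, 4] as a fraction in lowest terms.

Using pₖ = aₖpₖ₋₁ + pₖ₋₂ and qₖ = aₖqₖ₋₁ + qₖ₋₂:
  k=0: a=9, p=9, q=1
  k=1: a=7, p=64, q=7
  k=2: a=3, p=201, q=22
  k=3: a=5, p=1069, q=117
  k=4: a=2, p=2339, q=256
  k=5: a=4, p=10425, q=1141

10425/1141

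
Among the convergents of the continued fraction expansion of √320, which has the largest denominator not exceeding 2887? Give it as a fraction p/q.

√320 = [17; 1, 7, 1, 34, …] (period length 4).
Convergents:
  p_0/q_0 = 17/1
  p_1/q_1 = 18/1
  p_2/q_2 = 143/8
  p_3/q_3 = 161/9
  p_4/q_4 = 5617/314
  p_5/q_5 = 5778/323
  p_6/q_6 = 46063/2575
  p_7/q_7 = 51841/2898
q_6 = 2575 ≤ 2887 < 2898 = q_7, so the answer is 46063/2575.

46063/2575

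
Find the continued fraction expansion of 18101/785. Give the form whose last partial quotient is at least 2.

[23; 17, 15, 3]

18101 = 23*785 + 46
785 = 17*46 + 3
46 = 15*3 + 1
3 = 3*1 + 0  (stop)
So 18101/785 = [23; 17, 15, 3].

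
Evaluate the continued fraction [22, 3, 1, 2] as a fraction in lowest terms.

Using pₖ = aₖpₖ₋₁ + pₖ₋₂ and qₖ = aₖqₖ₋₁ + qₖ₋₂:
  k=0: a=22, p=22, q=1
  k=1: a=3, p=67, q=3
  k=2: a=1, p=89, q=4
  k=3: a=2, p=245, q=11

245/11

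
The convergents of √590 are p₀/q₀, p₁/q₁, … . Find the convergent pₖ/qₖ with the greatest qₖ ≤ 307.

5781/238

√590 = [24; 3, 2, 4, 2, 3, 48, …] (period length 6).
Convergents:
  p_0/q_0 = 24/1
  p_1/q_1 = 73/3
  p_2/q_2 = 170/7
  p_3/q_3 = 753/31
  p_4/q_4 = 1676/69
  p_5/q_5 = 5781/238
  p_6/q_6 = 279164/11493
q_5 = 238 ≤ 307 < 11493 = q_6, so the answer is 5781/238.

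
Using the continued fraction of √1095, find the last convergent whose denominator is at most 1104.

√1095 = [33; 11, 66, …] (period length 2).
Convergents:
  p_0/q_0 = 33/1
  p_1/q_1 = 364/11
  p_2/q_2 = 24057/727
  p_3/q_3 = 264991/8008
q_2 = 727 ≤ 1104 < 8008 = q_3, so the answer is 24057/727.

24057/727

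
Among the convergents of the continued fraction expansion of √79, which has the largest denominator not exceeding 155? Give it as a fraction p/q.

√79 = [8; 1, 7, 1, 16, …] (period length 4).
Convergents:
  p_0/q_0 = 8/1
  p_1/q_1 = 9/1
  p_2/q_2 = 71/8
  p_3/q_3 = 80/9
  p_4/q_4 = 1351/152
  p_5/q_5 = 1431/161
q_4 = 152 ≤ 155 < 161 = q_5, so the answer is 1351/152.

1351/152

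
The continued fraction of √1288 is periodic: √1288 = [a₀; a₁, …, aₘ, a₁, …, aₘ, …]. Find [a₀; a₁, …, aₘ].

[35; 1, 7, 1, 70]

a₀ = ⌊√1288⌋ = 35.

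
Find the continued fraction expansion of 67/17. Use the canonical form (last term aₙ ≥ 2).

[3; 1, 16]

67 = 3·17 + 16
17 = 1·16 + 1
16 = 16·1 + 0  (stop)
So 67/17 = [3; 1, 16].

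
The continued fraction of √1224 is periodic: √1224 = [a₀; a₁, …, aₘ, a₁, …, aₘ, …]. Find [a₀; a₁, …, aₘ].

[34; 1, 68]

a₀ = ⌊√1224⌋ = 34.
With m₀=0, d₀=1 and mₖ₊₁ = dₖaₖ − mₖ, dₖ₊₁ = (n − mₖ₊₁²)/dₖ, aₖ₊₁ = ⌊(a₀+mₖ₊₁)/dₖ₊₁⌋:
  k=1: m=34, d=68, a=1
  k=2: m=34, d=1, a=68
d=1 and a=2a₀=68 at k=2, so the next step gives (m, d) = (34, 68) again — its k=1 value — and the period has length 2.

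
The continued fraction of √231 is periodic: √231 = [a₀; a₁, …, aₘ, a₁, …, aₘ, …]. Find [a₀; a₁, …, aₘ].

[15; 5, 30]

a₀ = ⌊√231⌋ = 15.
With m₀=0, d₀=1 and mₖ₊₁ = dₖaₖ − mₖ, dₖ₊₁ = (n − mₖ₊₁²)/dₖ, aₖ₊₁ = ⌊(a₀+mₖ₊₁)/dₖ₊₁⌋:
  k=1: m=15, d=6, a=5
  k=2: m=15, d=1, a=30
d=1 and a=2a₀=30 at k=2, so the next step gives (m, d) = (15, 6) again — its k=1 value — and the period has length 2.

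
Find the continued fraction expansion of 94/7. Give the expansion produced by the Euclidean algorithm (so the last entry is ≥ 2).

94 = 13·7 + 3
7 = 2·3 + 1
3 = 3·1 + 0  (stop)
So 94/7 = [13; 2, 3].

[13; 2, 3]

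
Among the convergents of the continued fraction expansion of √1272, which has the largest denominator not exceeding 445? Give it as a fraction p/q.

15229/427

√1272 = [35; 1, 1, 1, 70, …] (period length 4).
Convergents:
  p_0/q_0 = 35/1
  p_1/q_1 = 36/1
  p_2/q_2 = 71/2
  p_3/q_3 = 107/3
  p_4/q_4 = 7561/212
  p_5/q_5 = 7668/215
  p_6/q_6 = 15229/427
  p_7/q_7 = 22897/642
q_6 = 427 ≤ 445 < 642 = q_7, so the answer is 15229/427.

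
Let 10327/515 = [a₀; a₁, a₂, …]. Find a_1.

19

10327 = 20·515 + 27   →  a_0 = 20
515 = 19·27 + 2   →  a_1 = 19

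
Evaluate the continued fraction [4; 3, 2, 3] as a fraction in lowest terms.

103/24

Using pₖ = aₖpₖ₋₁ + pₖ₋₂ and qₖ = aₖqₖ₋₁ + qₖ₋₂:
  k=0: a=4, p=4, q=1
  k=1: a=3, p=13, q=3
  k=2: a=2, p=30, q=7
  k=3: a=3, p=103, q=24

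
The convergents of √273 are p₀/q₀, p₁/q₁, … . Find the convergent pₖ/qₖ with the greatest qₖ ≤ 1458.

√273 = [16; 1, 1, 10, 1, 1, 32, …] (period length 6).
Convergents:
  p_0/q_0 = 16/1
  p_1/q_1 = 17/1
  p_2/q_2 = 33/2
  p_3/q_3 = 347/21
  p_4/q_4 = 380/23
  p_5/q_5 = 727/44
  p_6/q_6 = 23644/1431
  p_7/q_7 = 24371/1475
q_6 = 1431 ≤ 1458 < 1475 = q_7, so the answer is 23644/1431.

23644/1431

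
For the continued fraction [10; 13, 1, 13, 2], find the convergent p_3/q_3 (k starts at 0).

Using pₖ = aₖpₖ₋₁ + pₖ₋₂, qₖ = aₖqₖ₋₁ + qₖ₋₂ (with p₋₁=1, p₋₂=0, q₋₁=0, q₋₂=1):
  k=0: a=10, p=10, q=1
  k=1: a=13, p=131, q=13
  k=2: a=1, p=141, q=14
  k=3: a=13, p=1964, q=195

1964/195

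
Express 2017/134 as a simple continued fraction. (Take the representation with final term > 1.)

[15; 19, 7]

2017 = 15·134 + 7
134 = 19·7 + 1
7 = 7·1 + 0  (stop)
So 2017/134 = [15; 19, 7].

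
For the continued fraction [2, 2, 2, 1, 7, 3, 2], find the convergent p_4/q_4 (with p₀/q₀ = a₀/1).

131/54

Using pₖ = aₖpₖ₋₁ + pₖ₋₂, qₖ = aₖqₖ₋₁ + qₖ₋₂ (with p₋₁=1, p₋₂=0, q₋₁=0, q₋₂=1):
  k=0: a=2, p=2, q=1
  k=1: a=2, p=5, q=2
  k=2: a=2, p=12, q=5
  k=3: a=1, p=17, q=7
  k=4: a=7, p=131, q=54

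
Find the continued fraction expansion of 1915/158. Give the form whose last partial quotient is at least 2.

1915 = 12·158 + 19
158 = 8·19 + 6
19 = 3·6 + 1
6 = 6·1 + 0  (stop)
So 1915/158 = [12; 8, 3, 6].

[12; 8, 3, 6]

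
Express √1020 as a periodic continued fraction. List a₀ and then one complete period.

[31; 1, 14, 1, 62]

a₀ = ⌊√1020⌋ = 31.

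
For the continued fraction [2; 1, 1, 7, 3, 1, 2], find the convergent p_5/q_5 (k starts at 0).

Using pₖ = aₖpₖ₋₁ + pₖ₋₂, qₖ = aₖqₖ₋₁ + qₖ₋₂ (with p₋₁=1, p₋₂=0, q₋₁=0, q₋₂=1):
  k=0: a=2, p=2, q=1
  k=1: a=1, p=3, q=1
  k=2: a=1, p=5, q=2
  k=3: a=7, p=38, q=15
  k=4: a=3, p=119, q=47
  k=5: a=1, p=157, q=62

157/62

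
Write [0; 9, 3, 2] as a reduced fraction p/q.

Fold from the inside: start with 2/1.
  3 + 1/2 = 7/2
  9 + 2/7 = 65/7
  0 + 7/65 = 7/65

7/65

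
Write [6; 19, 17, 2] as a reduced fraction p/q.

4037/667

Fold from the inside: start with 2/1.
  17 + 1/2 = 35/2
  19 + 2/35 = 667/35
  6 + 35/667 = 4037/667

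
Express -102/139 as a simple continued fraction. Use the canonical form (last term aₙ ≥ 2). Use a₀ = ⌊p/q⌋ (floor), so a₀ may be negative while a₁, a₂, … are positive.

-102 = -1×139 + 37
139 = 3×37 + 28
37 = 1×28 + 9
28 = 3×9 + 1
9 = 9×1 + 0  (stop)
So -102/139 = [-1; 3, 1, 3, 9].

[-1; 3, 1, 3, 9]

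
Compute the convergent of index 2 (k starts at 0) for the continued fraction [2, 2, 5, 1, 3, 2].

27/11

Using pₖ = aₖpₖ₋₁ + pₖ₋₂, qₖ = aₖqₖ₋₁ + qₖ₋₂ (with p₋₁=1, p₋₂=0, q₋₁=0, q₋₂=1):
  k=0: a=2, p=2, q=1
  k=1: a=2, p=5, q=2
  k=2: a=5, p=27, q=11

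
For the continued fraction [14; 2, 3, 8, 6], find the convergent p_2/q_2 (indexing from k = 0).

101/7

Using pₖ = aₖpₖ₋₁ + pₖ₋₂, qₖ = aₖqₖ₋₁ + qₖ₋₂ (with p₋₁=1, p₋₂=0, q₋₁=0, q₋₂=1):
  k=0: a=14, p=14, q=1
  k=1: a=2, p=29, q=2
  k=2: a=3, p=101, q=7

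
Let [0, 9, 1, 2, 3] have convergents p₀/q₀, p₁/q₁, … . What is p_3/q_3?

Using pₖ = aₖpₖ₋₁ + pₖ₋₂, qₖ = aₖqₖ₋₁ + qₖ₋₂ (with p₋₁=1, p₋₂=0, q₋₁=0, q₋₂=1):
  k=0: a=0, p=0, q=1
  k=1: a=9, p=1, q=9
  k=2: a=1, p=1, q=10
  k=3: a=2, p=3, q=29

3/29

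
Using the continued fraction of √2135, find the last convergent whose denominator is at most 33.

1340/29

√2135 = [46; 4, 1, 5, 1, 4, 92, …] (period length 6).
Convergents:
  p_0/q_0 = 46/1
  p_1/q_1 = 185/4
  p_2/q_2 = 231/5
  p_3/q_3 = 1340/29
  p_4/q_4 = 1571/34
q_3 = 29 ≤ 33 < 34 = q_4, so the answer is 1340/29.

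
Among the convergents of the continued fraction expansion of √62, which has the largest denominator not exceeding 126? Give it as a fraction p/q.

937/119

√62 = [7; 1, 6, 1, 14, …] (period length 4).
Convergents:
  p_0/q_0 = 7/1
  p_1/q_1 = 8/1
  p_2/q_2 = 55/7
  p_3/q_3 = 63/8
  p_4/q_4 = 937/119
  p_5/q_5 = 1000/127
q_4 = 119 ≤ 126 < 127 = q_5, so the answer is 937/119.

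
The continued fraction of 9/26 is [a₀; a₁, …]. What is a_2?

1

9 = 0·26 + 9   →  a_0 = 0
26 = 2·9 + 8   →  a_1 = 2
9 = 1·8 + 1   →  a_2 = 1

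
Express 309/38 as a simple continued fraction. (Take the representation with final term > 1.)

309 = 8·38 + 5
38 = 7·5 + 3
5 = 1·3 + 2
3 = 1·2 + 1
2 = 2·1 + 0  (stop)
So 309/38 = [8; 7, 1, 1, 2].

[8; 7, 1, 1, 2]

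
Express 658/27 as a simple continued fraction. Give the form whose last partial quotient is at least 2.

658 = 24*27 + 10
27 = 2*10 + 7
10 = 1*7 + 3
7 = 2*3 + 1
3 = 3*1 + 0  (stop)
So 658/27 = [24; 2, 1, 2, 3].

[24; 2, 1, 2, 3]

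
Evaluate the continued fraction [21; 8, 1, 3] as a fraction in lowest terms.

739/35

Using pₖ = aₖpₖ₋₁ + pₖ₋₂ and qₖ = aₖqₖ₋₁ + qₖ₋₂:
  k=0: a=21, p=21, q=1
  k=1: a=8, p=169, q=8
  k=2: a=1, p=190, q=9
  k=3: a=3, p=739, q=35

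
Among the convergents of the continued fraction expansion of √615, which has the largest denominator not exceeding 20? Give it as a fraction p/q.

124/5

√615 = [24; 1, 3, 1, 48, …] (period length 4).
Convergents:
  p_0/q_0 = 24/1
  p_1/q_1 = 25/1
  p_2/q_2 = 99/4
  p_3/q_3 = 124/5
  p_4/q_4 = 6051/244
q_3 = 5 ≤ 20 < 244 = q_4, so the answer is 124/5.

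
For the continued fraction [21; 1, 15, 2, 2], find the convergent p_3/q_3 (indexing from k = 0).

Using pₖ = aₖpₖ₋₁ + pₖ₋₂, qₖ = aₖqₖ₋₁ + qₖ₋₂ (with p₋₁=1, p₋₂=0, q₋₁=0, q₋₂=1):
  k=0: a=21, p=21, q=1
  k=1: a=1, p=22, q=1
  k=2: a=15, p=351, q=16
  k=3: a=2, p=724, q=33

724/33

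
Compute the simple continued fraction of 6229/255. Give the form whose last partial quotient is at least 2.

[24; 2, 2, 1, 17, 2]

6229 = 24×255 + 109
255 = 2×109 + 37
109 = 2×37 + 35
37 = 1×35 + 2
35 = 17×2 + 1
2 = 2×1 + 0  (stop)
So 6229/255 = [24; 2, 2, 1, 17, 2].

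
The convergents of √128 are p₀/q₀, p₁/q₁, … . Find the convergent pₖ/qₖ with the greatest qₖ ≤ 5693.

√128 = [11; 3, 5, 3, 22, …] (period length 4).
Convergents:
  p_0/q_0 = 11/1
  p_1/q_1 = 34/3
  p_2/q_2 = 181/16
  p_3/q_3 = 577/51
  p_4/q_4 = 12875/1138
  p_5/q_5 = 39202/3465
  p_6/q_6 = 208885/18463
q_5 = 3465 ≤ 5693 < 18463 = q_6, so the answer is 39202/3465.

39202/3465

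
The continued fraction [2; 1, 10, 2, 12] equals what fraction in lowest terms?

836/287

Using pₖ = aₖpₖ₋₁ + pₖ₋₂ and qₖ = aₖqₖ₋₁ + qₖ₋₂:
  k=0: a=2, p=2, q=1
  k=1: a=1, p=3, q=1
  k=2: a=10, p=32, q=11
  k=3: a=2, p=67, q=23
  k=4: a=12, p=836, q=287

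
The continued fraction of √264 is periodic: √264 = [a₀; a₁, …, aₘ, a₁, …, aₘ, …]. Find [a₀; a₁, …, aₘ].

[16; 4, 32]

a₀ = ⌊√264⌋ = 16.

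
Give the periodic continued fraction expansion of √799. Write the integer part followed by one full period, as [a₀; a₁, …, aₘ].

a₀ = ⌊√799⌋ = 28.
With m₀=0, d₀=1 and mₖ₊₁ = dₖaₖ − mₖ, dₖ₊₁ = (n − mₖ₊₁²)/dₖ, aₖ₊₁ = ⌊(a₀+mₖ₊₁)/dₖ₊₁⌋:
  k=1: m=28, d=15, a=3
  k=2: m=17, d=34, a=1
  k=3: m=17, d=15, a=3
  k=4: m=28, d=1, a=56
d=1 and a=2a₀=56 at k=4, so the next step gives (m, d) = (28, 15) again — its k=1 value — and the period has length 4.

[28; 3, 1, 3, 56]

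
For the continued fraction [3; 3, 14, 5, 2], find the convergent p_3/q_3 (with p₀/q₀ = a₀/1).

725/218

Using pₖ = aₖpₖ₋₁ + pₖ₋₂, qₖ = aₖqₖ₋₁ + qₖ₋₂ (with p₋₁=1, p₋₂=0, q₋₁=0, q₋₂=1):
  k=0: a=3, p=3, q=1
  k=1: a=3, p=10, q=3
  k=2: a=14, p=143, q=43
  k=3: a=5, p=725, q=218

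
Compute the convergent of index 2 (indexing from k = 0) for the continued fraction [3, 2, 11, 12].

80/23

Using pₖ = aₖpₖ₋₁ + pₖ₋₂, qₖ = aₖqₖ₋₁ + qₖ₋₂ (with p₋₁=1, p₋₂=0, q₋₁=0, q₋₂=1):
  k=0: a=3, p=3, q=1
  k=1: a=2, p=7, q=2
  k=2: a=11, p=80, q=23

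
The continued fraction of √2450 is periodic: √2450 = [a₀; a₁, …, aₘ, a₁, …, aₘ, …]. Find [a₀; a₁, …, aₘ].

a₀ = ⌊√2450⌋ = 49.
With m₀=0, d₀=1 and mₖ₊₁ = dₖaₖ − mₖ, dₖ₊₁ = (n − mₖ₊₁²)/dₖ, aₖ₊₁ = ⌊(a₀+mₖ₊₁)/dₖ₊₁⌋:
  k=1: m=49, d=49, a=2
  k=2: m=49, d=1, a=98
d=1 and a=2a₀=98 at k=2, so the next step gives (m, d) = (49, 49) again — its k=1 value — and the period has length 2.

[49; 2, 98]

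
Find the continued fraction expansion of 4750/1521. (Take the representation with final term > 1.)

[3; 8, 7, 2, 12]

4750 = 3*1521 + 187
1521 = 8*187 + 25
187 = 7*25 + 12
25 = 2*12 + 1
12 = 12*1 + 0  (stop)
So 4750/1521 = [3; 8, 7, 2, 12].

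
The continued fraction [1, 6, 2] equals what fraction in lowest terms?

Fold from the inside: start with 2/1.
  6 + 1/2 = 13/2
  1 + 2/13 = 15/13

15/13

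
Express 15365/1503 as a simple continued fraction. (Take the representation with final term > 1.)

[10; 4, 2, 18, 9]

15365 = 10·1503 + 335
1503 = 4·335 + 163
335 = 2·163 + 9
163 = 18·9 + 1
9 = 9·1 + 0  (stop)
So 15365/1503 = [10; 4, 2, 18, 9].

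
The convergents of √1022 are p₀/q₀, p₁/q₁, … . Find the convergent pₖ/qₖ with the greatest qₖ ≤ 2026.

√1022 = [31; 1, 30, 1, 62, …] (period length 4).
Convergents:
  p_0/q_0 = 31/1
  p_1/q_1 = 32/1
  p_2/q_2 = 991/31
  p_3/q_3 = 1023/32
  p_4/q_4 = 64417/2015
  p_5/q_5 = 65440/2047
q_4 = 2015 ≤ 2026 < 2047 = q_5, so the answer is 64417/2015.

64417/2015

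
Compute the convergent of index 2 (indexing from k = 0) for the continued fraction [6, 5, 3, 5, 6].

99/16

Using pₖ = aₖpₖ₋₁ + pₖ₋₂, qₖ = aₖqₖ₋₁ + qₖ₋₂ (with p₋₁=1, p₋₂=0, q₋₁=0, q₋₂=1):
  k=0: a=6, p=6, q=1
  k=1: a=5, p=31, q=5
  k=2: a=3, p=99, q=16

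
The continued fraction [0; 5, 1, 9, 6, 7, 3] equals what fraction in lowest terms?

1372/8097

Using pₖ = aₖpₖ₋₁ + pₖ₋₂ and qₖ = aₖqₖ₋₁ + qₖ₋₂:
  k=0: a=0, p=0, q=1
  k=1: a=5, p=1, q=5
  k=2: a=1, p=1, q=6
  k=3: a=9, p=10, q=59
  k=4: a=6, p=61, q=360
  k=5: a=7, p=437, q=2579
  k=6: a=3, p=1372, q=8097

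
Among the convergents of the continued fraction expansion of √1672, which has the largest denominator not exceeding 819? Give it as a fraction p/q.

√1672 = [40; 1, 8, 10, 8, 1, 80, …] (period length 6).
Convergents:
  p_0/q_0 = 40/1
  p_1/q_1 = 41/1
  p_2/q_2 = 368/9
  p_3/q_3 = 3721/91
  p_4/q_4 = 30136/737
  p_5/q_5 = 33857/828
q_4 = 737 ≤ 819 < 828 = q_5, so the answer is 30136/737.

30136/737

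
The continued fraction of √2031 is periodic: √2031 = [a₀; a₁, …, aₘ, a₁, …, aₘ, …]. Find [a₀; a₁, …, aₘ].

a₀ = ⌊√2031⌋ = 45.
With m₀=0, d₀=1 and mₖ₊₁ = dₖaₖ − mₖ, dₖ₊₁ = (n − mₖ₊₁²)/dₖ, aₖ₊₁ = ⌊(a₀+mₖ₊₁)/dₖ₊₁⌋:
  k=1: m=45, d=6, a=15
  k=2: m=45, d=1, a=90
d=1 and a=2a₀=90 at k=2, so the next step gives (m, d) = (45, 6) again — its k=1 value — and the period has length 2.

[45; 15, 90]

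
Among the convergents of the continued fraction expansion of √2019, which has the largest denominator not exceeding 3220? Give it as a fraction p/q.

60615/1349

√2019 = [44; 1, 13, 1, 88, …] (period length 4).
Convergents:
  p_0/q_0 = 44/1
  p_1/q_1 = 45/1
  p_2/q_2 = 629/14
  p_3/q_3 = 674/15
  p_4/q_4 = 59941/1334
  p_5/q_5 = 60615/1349
  p_6/q_6 = 847936/18871
q_5 = 1349 ≤ 3220 < 18871 = q_6, so the answer is 60615/1349.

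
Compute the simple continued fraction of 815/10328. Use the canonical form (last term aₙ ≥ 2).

815 = 0*10328 + 815
10328 = 12*815 + 548
815 = 1*548 + 267
548 = 2*267 + 14
267 = 19*14 + 1
14 = 14*1 + 0  (stop)
So 815/10328 = [0; 12, 1, 2, 19, 14].

[0; 12, 1, 2, 19, 14]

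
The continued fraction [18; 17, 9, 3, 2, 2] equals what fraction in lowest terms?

48812/2703

Using pₖ = aₖpₖ₋₁ + pₖ₋₂ and qₖ = aₖqₖ₋₁ + qₖ₋₂:
  k=0: a=18, p=18, q=1
  k=1: a=17, p=307, q=17
  k=2: a=9, p=2781, q=154
  k=3: a=3, p=8650, q=479
  k=4: a=2, p=20081, q=1112
  k=5: a=2, p=48812, q=2703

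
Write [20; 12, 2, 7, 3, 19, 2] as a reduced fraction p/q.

466423/23228

Using pₖ = aₖpₖ₋₁ + pₖ₋₂ and qₖ = aₖqₖ₋₁ + qₖ₋₂:
  k=0: a=20, p=20, q=1
  k=1: a=12, p=241, q=12
  k=2: a=2, p=502, q=25
  k=3: a=7, p=3755, q=187
  k=4: a=3, p=11767, q=586
  k=5: a=19, p=227328, q=11321
  k=6: a=2, p=466423, q=23228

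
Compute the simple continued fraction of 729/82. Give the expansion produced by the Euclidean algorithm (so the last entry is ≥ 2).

729 = 8·82 + 73
82 = 1·73 + 9
73 = 8·9 + 1
9 = 9·1 + 0  (stop)
So 729/82 = [8; 1, 8, 9].

[8; 1, 8, 9]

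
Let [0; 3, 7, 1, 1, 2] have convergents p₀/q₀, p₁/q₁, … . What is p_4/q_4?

15/47

Using pₖ = aₖpₖ₋₁ + pₖ₋₂, qₖ = aₖqₖ₋₁ + qₖ₋₂ (with p₋₁=1, p₋₂=0, q₋₁=0, q₋₂=1):
  k=0: a=0, p=0, q=1
  k=1: a=3, p=1, q=3
  k=2: a=7, p=7, q=22
  k=3: a=1, p=8, q=25
  k=4: a=1, p=15, q=47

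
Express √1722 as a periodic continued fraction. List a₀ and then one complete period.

a₀ = ⌊√1722⌋ = 41.
With m₀=0, d₀=1 and mₖ₊₁ = dₖaₖ − mₖ, dₖ₊₁ = (n − mₖ₊₁²)/dₖ, aₖ₊₁ = ⌊(a₀+mₖ₊₁)/dₖ₊₁⌋:
  k=1: m=41, d=41, a=2
  k=2: m=41, d=1, a=82
d=1 and a=2a₀=82 at k=2, so the next step gives (m, d) = (41, 41) again — its k=1 value — and the period has length 2.

[41; 2, 82]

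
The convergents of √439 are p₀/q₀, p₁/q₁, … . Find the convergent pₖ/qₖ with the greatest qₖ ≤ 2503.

18459/881

√439 = [20; 1, 19, 1, 40, …] (period length 4).
Convergents:
  p_0/q_0 = 20/1
  p_1/q_1 = 21/1
  p_2/q_2 = 419/20
  p_3/q_3 = 440/21
  p_4/q_4 = 18019/860
  p_5/q_5 = 18459/881
  p_6/q_6 = 368740/17599
q_5 = 881 ≤ 2503 < 17599 = q_6, so the answer is 18459/881.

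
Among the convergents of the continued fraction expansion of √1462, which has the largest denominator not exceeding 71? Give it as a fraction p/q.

√1462 = [38; 4, 4, 4, 76, …] (period length 4).
Convergents:
  p_0/q_0 = 38/1
  p_1/q_1 = 153/4
  p_2/q_2 = 650/17
  p_3/q_3 = 2753/72
q_2 = 17 ≤ 71 < 72 = q_3, so the answer is 650/17.

650/17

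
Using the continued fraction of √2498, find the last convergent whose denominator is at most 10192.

249850/4999

√2498 = [49; 1, 48, 1, 98, …] (period length 4).
Convergents:
  p_0/q_0 = 49/1
  p_1/q_1 = 50/1
  p_2/q_2 = 2449/49
  p_3/q_3 = 2499/50
  p_4/q_4 = 247351/4949
  p_5/q_5 = 249850/4999
  p_6/q_6 = 12240151/244901
q_5 = 4999 ≤ 10192 < 244901 = q_6, so the answer is 249850/4999.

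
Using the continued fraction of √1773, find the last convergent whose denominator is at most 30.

1179/28

√1773 = [42; 9, 2, 1, 8, 1, 2, 9, 84, …] (period length 8).
Convergents:
  p_0/q_0 = 42/1
  p_1/q_1 = 379/9
  p_2/q_2 = 800/19
  p_3/q_3 = 1179/28
  p_4/q_4 = 10232/243
q_3 = 28 ≤ 30 < 243 = q_4, so the answer is 1179/28.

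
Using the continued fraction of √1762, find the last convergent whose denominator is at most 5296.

148050/3527

√1762 = [41; 1, 40, 1, 82, …] (period length 4).
Convergents:
  p_0/q_0 = 41/1
  p_1/q_1 = 42/1
  p_2/q_2 = 1721/41
  p_3/q_3 = 1763/42
  p_4/q_4 = 146287/3485
  p_5/q_5 = 148050/3527
  p_6/q_6 = 6068287/144565
q_5 = 3527 ≤ 5296 < 144565 = q_6, so the answer is 148050/3527.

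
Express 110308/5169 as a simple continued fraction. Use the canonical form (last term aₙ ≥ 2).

110308 = 21·5169 + 1759
5169 = 2·1759 + 1651
1759 = 1·1651 + 108
1651 = 15·108 + 31
108 = 3·31 + 15
31 = 2·15 + 1
15 = 15·1 + 0  (stop)
So 110308/5169 = [21; 2, 1, 15, 3, 2, 15].

[21; 2, 1, 15, 3, 2, 15]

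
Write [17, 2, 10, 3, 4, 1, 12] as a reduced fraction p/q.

77475/4433

Fold from the inside: start with 12/1.
  1 + 1/12 = 13/12
  4 + 12/13 = 64/13
  3 + 13/64 = 205/64
  10 + 64/205 = 2114/205
  2 + 205/2114 = 4433/2114
  17 + 2114/4433 = 77475/4433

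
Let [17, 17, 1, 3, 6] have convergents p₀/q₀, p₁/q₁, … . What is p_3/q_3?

1211/71

Using pₖ = aₖpₖ₋₁ + pₖ₋₂, qₖ = aₖqₖ₋₁ + qₖ₋₂ (with p₋₁=1, p₋₂=0, q₋₁=0, q₋₂=1):
  k=0: a=17, p=17, q=1
  k=1: a=17, p=290, q=17
  k=2: a=1, p=307, q=18
  k=3: a=3, p=1211, q=71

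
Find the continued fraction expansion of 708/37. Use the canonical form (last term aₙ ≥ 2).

708 = 19*37 + 5
37 = 7*5 + 2
5 = 2*2 + 1
2 = 2*1 + 0  (stop)
So 708/37 = [19; 7, 2, 2].

[19; 7, 2, 2]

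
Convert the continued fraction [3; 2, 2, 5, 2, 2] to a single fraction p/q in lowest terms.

494/145

Using pₖ = aₖpₖ₋₁ + pₖ₋₂ and qₖ = aₖqₖ₋₁ + qₖ₋₂:
  k=0: a=3, p=3, q=1
  k=1: a=2, p=7, q=2
  k=2: a=2, p=17, q=5
  k=3: a=5, p=92, q=27
  k=4: a=2, p=201, q=59
  k=5: a=2, p=494, q=145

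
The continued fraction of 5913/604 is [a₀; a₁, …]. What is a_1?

1

5913 = 9·604 + 477   →  a_0 = 9
604 = 1·477 + 127   →  a_1 = 1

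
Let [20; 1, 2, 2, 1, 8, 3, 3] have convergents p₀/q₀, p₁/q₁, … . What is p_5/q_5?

1801/87

Using pₖ = aₖpₖ₋₁ + pₖ₋₂, qₖ = aₖqₖ₋₁ + qₖ₋₂ (with p₋₁=1, p₋₂=0, q₋₁=0, q₋₂=1):
  k=0: a=20, p=20, q=1
  k=1: a=1, p=21, q=1
  k=2: a=2, p=62, q=3
  k=3: a=2, p=145, q=7
  k=4: a=1, p=207, q=10
  k=5: a=8, p=1801, q=87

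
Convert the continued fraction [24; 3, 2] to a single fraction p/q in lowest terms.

Using pₖ = aₖpₖ₋₁ + pₖ₋₂ and qₖ = aₖqₖ₋₁ + qₖ₋₂:
  k=0: a=24, p=24, q=1
  k=1: a=3, p=73, q=3
  k=2: a=2, p=170, q=7

170/7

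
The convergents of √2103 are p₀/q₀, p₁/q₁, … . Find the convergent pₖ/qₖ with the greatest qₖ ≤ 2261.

√2103 = [45; 1, 6, 15, 6, 1, 90, …] (period length 6).
Convergents:
  p_0/q_0 = 45/1
  p_1/q_1 = 46/1
  p_2/q_2 = 321/7
  p_3/q_3 = 4861/106
  p_4/q_4 = 29487/643
  p_5/q_5 = 34348/749
  p_6/q_6 = 3120807/68053
q_5 = 749 ≤ 2261 < 68053 = q_6, so the answer is 34348/749.

34348/749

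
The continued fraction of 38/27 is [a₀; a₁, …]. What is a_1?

38 = 1·27 + 11   →  a_0 = 1
27 = 2·11 + 5   →  a_1 = 2

2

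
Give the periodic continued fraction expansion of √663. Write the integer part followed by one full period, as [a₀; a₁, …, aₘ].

a₀ = ⌊√663⌋ = 25.
With m₀=0, d₀=1 and mₖ₊₁ = dₖaₖ − mₖ, dₖ₊₁ = (n − mₖ₊₁²)/dₖ, aₖ₊₁ = ⌊(a₀+mₖ₊₁)/dₖ₊₁⌋:
  k=1: m=25, d=38, a=1
  k=2: m=13, d=13, a=2
  k=3: m=13, d=38, a=1
  k=4: m=25, d=1, a=50
d=1 and a=2a₀=50 at k=4, so the next step gives (m, d) = (25, 38) again — its k=1 value — and the period has length 4.

[25; 1, 2, 1, 50]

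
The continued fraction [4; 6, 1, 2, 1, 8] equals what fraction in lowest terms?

Fold from the inside: start with 8/1.
  1 + 1/8 = 9/8
  2 + 8/9 = 26/9
  1 + 9/26 = 35/26
  6 + 26/35 = 236/35
  4 + 35/236 = 979/236

979/236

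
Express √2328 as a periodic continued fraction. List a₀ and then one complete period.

a₀ = ⌊√2328⌋ = 48.
With m₀=0, d₀=1 and mₖ₊₁ = dₖaₖ − mₖ, dₖ₊₁ = (n − mₖ₊₁²)/dₖ, aₖ₊₁ = ⌊(a₀+mₖ₊₁)/dₖ₊₁⌋:
  k=1: m=48, d=24, a=4
  k=2: m=48, d=1, a=96
d=1 and a=2a₀=96 at k=2, so the next step gives (m, d) = (48, 24) again — its k=1 value — and the period has length 2.

[48; 4, 96]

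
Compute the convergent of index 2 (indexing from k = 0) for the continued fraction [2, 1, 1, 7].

Using pₖ = aₖpₖ₋₁ + pₖ₋₂, qₖ = aₖqₖ₋₁ + qₖ₋₂ (with p₋₁=1, p₋₂=0, q₋₁=0, q₋₂=1):
  k=0: a=2, p=2, q=1
  k=1: a=1, p=3, q=1
  k=2: a=1, p=5, q=2

5/2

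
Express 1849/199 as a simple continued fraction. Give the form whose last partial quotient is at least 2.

1849 = 9*199 + 58
199 = 3*58 + 25
58 = 2*25 + 8
25 = 3*8 + 1
8 = 8*1 + 0  (stop)
So 1849/199 = [9; 3, 2, 3, 8].

[9; 3, 2, 3, 8]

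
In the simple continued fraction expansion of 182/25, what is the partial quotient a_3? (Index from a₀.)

1

182 = 7·25 + 7   →  a_0 = 7
25 = 3·7 + 4   →  a_1 = 3
7 = 1·4 + 3   →  a_2 = 1
4 = 1·3 + 1   →  a_3 = 1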